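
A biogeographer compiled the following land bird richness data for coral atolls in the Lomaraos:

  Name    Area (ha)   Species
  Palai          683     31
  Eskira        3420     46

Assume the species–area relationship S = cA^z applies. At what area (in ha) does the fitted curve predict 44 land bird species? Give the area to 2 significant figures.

z = ln(46/31) / ln(3420/683) = 0.3947 / 1.6109 = 0.2450
c = 31 / 683^0.2450 = 31 / 4.948 = 6.266
A = (44/6.266)^(1/0.2450) ⇒ ln A = ln(7.023)/0.2450 = 7.9560
A = e^7.9560 ≈ 2853 ha

2900 ha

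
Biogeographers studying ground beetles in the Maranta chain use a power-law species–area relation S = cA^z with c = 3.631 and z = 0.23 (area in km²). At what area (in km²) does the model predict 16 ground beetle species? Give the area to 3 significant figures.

632 km²

16 = 3.631 × A^0.23  ⇒  A^0.23 = 16/3.631 = 4.406
ln A = ln(4.406) / 0.23 = 1.4831 / 0.23 = 6.4482
A = e^6.4482 ≈ 631.5 km²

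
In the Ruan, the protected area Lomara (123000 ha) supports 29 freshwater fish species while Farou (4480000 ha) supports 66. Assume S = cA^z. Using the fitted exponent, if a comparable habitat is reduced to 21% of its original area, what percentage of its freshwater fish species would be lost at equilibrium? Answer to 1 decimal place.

30.0%

z = ln(66/29) / ln(4480000/123000) = 0.8224 / 3.5952 = 0.2287
S_new/S_old = (A_new/A_old)^z = 0.21^0.2287 = exp(0.2287 × -1.5606) = 0.6998
Fraction lost = 1 − 0.6998 = 0.3002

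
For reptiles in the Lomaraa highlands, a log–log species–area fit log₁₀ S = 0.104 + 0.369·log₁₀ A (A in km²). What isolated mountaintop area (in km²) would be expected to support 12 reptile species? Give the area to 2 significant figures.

440 km²

12 = 1.271 × A^0.369  ⇒  A^0.369 = 12/1.271 = 9.445
ln A = ln(9.445) / 0.369 = 2.2454 / 0.369 = 6.0852
A = e^6.0852 ≈ 439.3 km²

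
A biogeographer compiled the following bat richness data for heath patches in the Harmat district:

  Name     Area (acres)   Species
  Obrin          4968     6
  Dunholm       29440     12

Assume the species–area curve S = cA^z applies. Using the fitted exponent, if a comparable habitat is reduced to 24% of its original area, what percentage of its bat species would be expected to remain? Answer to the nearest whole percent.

57%

z = ln(12/6) / ln(29440/4968) = 0.6931 / 1.7793 = 0.3896
S_new/S_old = (A_new/A_old)^z = 0.24^0.3896 = exp(0.3896 × -1.4271) = 0.5735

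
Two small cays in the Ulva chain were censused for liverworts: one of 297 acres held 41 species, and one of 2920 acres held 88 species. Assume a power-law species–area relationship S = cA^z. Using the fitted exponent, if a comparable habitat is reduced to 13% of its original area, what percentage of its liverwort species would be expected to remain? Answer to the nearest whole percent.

z = ln(88/41) / ln(2920/297) = 0.7638 / 2.2856 = 0.3342
S_new/S_old = (A_new/A_old)^z = 0.13^0.3342 = exp(0.3342 × -2.0402) = 0.5057

51%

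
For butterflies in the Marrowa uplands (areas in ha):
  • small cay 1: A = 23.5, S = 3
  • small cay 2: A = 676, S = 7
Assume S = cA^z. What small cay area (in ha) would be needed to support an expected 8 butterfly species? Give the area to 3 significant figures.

z = ln(7/3) / ln(676/23.5) = 0.8473 / 3.3592 = 0.2522
c = 3 / 23.5^0.2522 = 3 / 2.217 = 1.353
A = (8/1.353)^(1/0.2522) ⇒ ln A = ln(5.913)/0.2522 = 7.0456
A = e^7.0456 ≈ 1148 ha

1150 ha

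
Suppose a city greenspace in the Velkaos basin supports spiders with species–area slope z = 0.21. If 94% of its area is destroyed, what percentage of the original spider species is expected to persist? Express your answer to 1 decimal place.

S_new/S_old = (A_new/A_old)^z = 0.06^0.21
= exp(0.21 × ln 0.06) = exp(0.21 × -2.8134) = exp(-0.5908) ≈ 0.5539

55.4%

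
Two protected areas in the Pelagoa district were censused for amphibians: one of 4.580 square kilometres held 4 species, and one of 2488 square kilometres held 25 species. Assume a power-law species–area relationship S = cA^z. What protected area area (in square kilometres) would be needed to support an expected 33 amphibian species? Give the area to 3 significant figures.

z = ln(25/4) / ln(2488/4.58) = 1.8326 / 6.2975 = 0.2910
c = 4 / 4.58^0.2910 = 4 / 1.557 = 2.569
A = (33/2.569)^(1/0.2910) ⇒ ln A = ln(12.85)/0.2910 = 8.7733
A = e^8.7733 ≈ 6459 square kilometres

6460 square kilometres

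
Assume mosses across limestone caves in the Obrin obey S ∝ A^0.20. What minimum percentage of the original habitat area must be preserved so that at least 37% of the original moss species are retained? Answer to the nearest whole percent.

1%

Need (A_new/A_old)^0.2 = 0.37, so A_new/A_old = 0.37^(1/0.2) = 0.37^5
ln(A_new/A_old) = ln 0.37 / 0.2 = -0.9943 / 0.2 = -4.9713
A_new/A_old = e^-4.9713 ≈ 0.006934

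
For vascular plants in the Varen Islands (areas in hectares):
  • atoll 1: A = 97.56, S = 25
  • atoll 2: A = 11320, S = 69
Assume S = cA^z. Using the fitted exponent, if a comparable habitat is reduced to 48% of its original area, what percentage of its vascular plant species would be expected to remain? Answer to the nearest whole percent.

85%

z = ln(69/25) / ln(11320/97.56) = 1.0152 / 4.7539 = 0.2136
S_new/S_old = (A_new/A_old)^z = 0.48^0.2136 = exp(0.2136 × -0.7340) = 0.8549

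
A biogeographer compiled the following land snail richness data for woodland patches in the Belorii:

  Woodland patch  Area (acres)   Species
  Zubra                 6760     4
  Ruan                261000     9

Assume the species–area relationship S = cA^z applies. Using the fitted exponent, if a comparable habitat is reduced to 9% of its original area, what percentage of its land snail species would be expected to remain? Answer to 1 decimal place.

z = ln(9/4) / ln(261000/6760) = 0.8109 / 3.6535 = 0.2220
S_new/S_old = (A_new/A_old)^z = 0.09^0.2220 = exp(0.2220 × -2.4079) = 0.586

58.6%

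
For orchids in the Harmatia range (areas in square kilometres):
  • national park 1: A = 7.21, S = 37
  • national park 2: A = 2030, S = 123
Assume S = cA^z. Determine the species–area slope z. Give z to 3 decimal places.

Taking logs: ln S = ln c + z ln A, so z = (ln S₂ − ln S₁)/(ln A₂ − ln A₁).
z = ln(123/37) / ln(2030/7.21) = ln(3.324) / ln(281.6) = 1.2013 / 5.6403 = 0.2130

0.213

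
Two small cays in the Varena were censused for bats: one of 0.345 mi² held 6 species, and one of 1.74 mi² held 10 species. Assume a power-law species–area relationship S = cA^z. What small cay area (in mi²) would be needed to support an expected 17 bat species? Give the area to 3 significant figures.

z = ln(10/6) / ln(1.74/0.345) = 0.5108 / 1.6181 = 0.3157
c = 6 / 0.345^0.3157 = 6 / 0.7146 = 8.396
A = (17/8.396)^(1/0.3157) ⇒ ln A = ln(2.025)/0.3157 = 2.2347
A = e^2.2347 ≈ 9.344 mi²

9.34 mi²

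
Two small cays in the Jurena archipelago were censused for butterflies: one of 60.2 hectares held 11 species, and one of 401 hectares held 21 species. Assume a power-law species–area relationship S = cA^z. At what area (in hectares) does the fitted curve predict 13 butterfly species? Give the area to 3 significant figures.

z = ln(21/11) / ln(401/60.2) = 0.6466 / 1.8963 = 0.3410
c = 11 / 60.2^0.3410 = 11 / 4.044 = 2.72
A = (13/2.72)^(1/0.3410) ⇒ ln A = ln(4.78)/0.3410 = 4.5876
A = e^4.5876 ≈ 98.26 hectares

98.3 hectares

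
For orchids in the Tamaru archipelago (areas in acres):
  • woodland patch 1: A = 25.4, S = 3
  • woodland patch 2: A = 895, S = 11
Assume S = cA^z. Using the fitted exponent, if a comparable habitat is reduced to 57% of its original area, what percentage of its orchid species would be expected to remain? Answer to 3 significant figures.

z = ln(11/3) / ln(895/25.4) = 1.2993 / 3.5621 = 0.3648
S_new/S_old = (A_new/A_old)^z = 0.57^0.3648 = exp(0.3648 × -0.5621) = 0.8146

81.5%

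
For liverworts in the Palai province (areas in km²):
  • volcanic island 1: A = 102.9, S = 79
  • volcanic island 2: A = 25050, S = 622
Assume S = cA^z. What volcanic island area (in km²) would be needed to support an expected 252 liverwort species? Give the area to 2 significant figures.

z = ln(622/79) / ln(25050/102.9) = 2.0635 / 5.4949 = 0.3755
c = 79 / 102.9^0.3755 = 79 / 5.698 = 13.86
A = (252/13.86)^(1/0.3755) ⇒ ln A = ln(18.18)/0.3755 = 7.7227
A = e^7.7227 ≈ 2259 km²

2300 km²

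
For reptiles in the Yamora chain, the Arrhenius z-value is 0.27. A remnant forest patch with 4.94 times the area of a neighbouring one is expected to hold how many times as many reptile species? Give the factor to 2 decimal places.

S₂/S₁ = (A₂/A₁)^z = 4.94^0.27
ln(S₂/S₁) = 0.27 × ln 4.94 = 0.27 × 1.5974 = 0.4313
S₂/S₁ = e^0.4313 ≈ 1.539

1.54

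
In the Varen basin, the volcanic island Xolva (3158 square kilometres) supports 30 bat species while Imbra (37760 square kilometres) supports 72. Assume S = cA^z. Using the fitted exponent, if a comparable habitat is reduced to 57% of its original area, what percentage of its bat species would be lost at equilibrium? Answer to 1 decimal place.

z = ln(72/30) / ln(37760/3158) = 0.8755 / 2.4813 = 0.3528
S_new/S_old = (A_new/A_old)^z = 0.57^0.3528 = exp(0.3528 × -0.5621) = 0.8201
Fraction lost = 1 − 0.8201 = 0.1799

18.0%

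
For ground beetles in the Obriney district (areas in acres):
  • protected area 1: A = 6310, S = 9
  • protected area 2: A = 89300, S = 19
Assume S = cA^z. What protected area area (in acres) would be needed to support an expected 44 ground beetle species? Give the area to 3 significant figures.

z = ln(19/9) / ln(89300/6310) = 0.7472 / 2.6499 = 0.2820
c = 9 / 6310^0.2820 = 9 / 11.79 = 0.7633
A = (44/0.7633)^(1/0.2820) ⇒ ln A = ln(57.64)/0.2820 = 14.3778
A = e^14.3778 ≈ 1754661 acres

1750000 acres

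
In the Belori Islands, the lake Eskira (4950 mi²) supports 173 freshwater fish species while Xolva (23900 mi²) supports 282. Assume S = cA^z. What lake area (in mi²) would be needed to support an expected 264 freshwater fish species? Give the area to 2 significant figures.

19000 mi²

z = ln(282/173) / ln(23900/4950) = 0.4886 / 1.5745 = 0.3103
c = 173 / 4950^0.3103 = 173 / 14.01 = 12.34
A = (264/12.34)^(1/0.3103) ⇒ ln A = ln(21.39)/0.3103 = 9.8691
A = e^9.8691 ≈ 19324 mi²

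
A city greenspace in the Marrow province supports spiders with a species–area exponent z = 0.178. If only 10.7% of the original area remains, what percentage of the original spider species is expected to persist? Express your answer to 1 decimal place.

67.2%

S_new/S_old = (A_new/A_old)^z = 0.107^0.178
= exp(0.178 × ln 0.107) = exp(0.178 × -2.2349) = exp(-0.3978) ≈ 0.6718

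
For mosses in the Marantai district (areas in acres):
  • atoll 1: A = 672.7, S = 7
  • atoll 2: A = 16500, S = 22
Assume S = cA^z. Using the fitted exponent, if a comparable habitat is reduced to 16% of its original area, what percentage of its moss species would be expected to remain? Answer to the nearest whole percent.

z = ln(22/7) / ln(16500/672.7) = 1.1451 / 3.1998 = 0.3579
S_new/S_old = (A_new/A_old)^z = 0.16^0.3579 = exp(0.3579 × -1.8326) = 0.519

52%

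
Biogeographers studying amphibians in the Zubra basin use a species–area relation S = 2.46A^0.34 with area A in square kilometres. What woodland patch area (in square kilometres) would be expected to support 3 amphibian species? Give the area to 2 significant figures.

3 = 2.46 × A^0.34  ⇒  A^0.34 = 3/2.46 = 1.22
ln A = ln(1.22) / 0.34 = 0.1985 / 0.34 = 0.5837
A = e^0.5837 ≈ 1.793 square kilometres

1.8 square kilometres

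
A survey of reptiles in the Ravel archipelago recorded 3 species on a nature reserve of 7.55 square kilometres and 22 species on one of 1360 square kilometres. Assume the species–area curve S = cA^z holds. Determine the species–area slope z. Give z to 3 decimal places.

Taking logs: ln S = ln c + z ln A, so z = (ln S₂ − ln S₁)/(ln A₂ − ln A₁).
z = ln(22/3) / ln(1360/7.55) = ln(7.333) / ln(180.1) = 1.9924 / 5.1937 = 0.3836

0.384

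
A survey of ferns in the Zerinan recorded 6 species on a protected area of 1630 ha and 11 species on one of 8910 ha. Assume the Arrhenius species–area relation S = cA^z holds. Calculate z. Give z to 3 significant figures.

Taking logs: ln S = ln c + z ln A, so z = (ln S₂ − ln S₁)/(ln A₂ − ln A₁).
z = ln(11/6) / ln(8910/1630) = ln(1.833) / ln(5.466) = 0.6061 / 1.6986 = 0.3568

0.357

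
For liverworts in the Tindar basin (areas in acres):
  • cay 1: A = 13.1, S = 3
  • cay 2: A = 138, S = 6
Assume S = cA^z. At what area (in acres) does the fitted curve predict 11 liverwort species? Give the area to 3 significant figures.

z = ln(6/3) / ln(138/13.1) = 0.6931 / 2.3546 = 0.2944
c = 3 / 13.1^0.2944 = 3 / 2.133 = 1.407
A = (11/1.407)^(1/0.2944) ⇒ ln A = ln(7.819)/0.2944 = 6.9863
A = e^6.9863 ≈ 1082 acres

1080 acres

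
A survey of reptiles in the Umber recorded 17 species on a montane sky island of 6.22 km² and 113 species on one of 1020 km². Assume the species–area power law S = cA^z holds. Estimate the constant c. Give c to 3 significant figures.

z = ln(S₂/S₁) / ln(A₂/A₁) = ln(113/17) / ln(1020/6.22) = 1.8942 / 5.0998 = 0.3714
c = S₁ / A₁^z = 17 / 6.22^0.3714 = 17 / 1.972 = 8.622

8.62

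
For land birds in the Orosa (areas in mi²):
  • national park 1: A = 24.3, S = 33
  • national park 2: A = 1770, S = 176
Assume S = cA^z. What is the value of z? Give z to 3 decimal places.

Taking logs: ln S = ln c + z ln A, so z = (ln S₂ − ln S₁)/(ln A₂ − ln A₁).
z = ln(176/33) / ln(1770/24.3) = ln(5.333) / ln(72.84) = 1.6740 / 4.2883 = 0.3904

0.390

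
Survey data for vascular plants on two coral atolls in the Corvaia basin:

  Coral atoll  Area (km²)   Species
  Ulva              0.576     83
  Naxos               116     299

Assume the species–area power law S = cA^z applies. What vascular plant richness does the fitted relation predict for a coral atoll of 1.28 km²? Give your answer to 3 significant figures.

101

z = ln(299/83) / ln(116/0.576) = 1.2816 / 5.3052 = 0.2416
c = 83 / 0.576^0.2416 = 83 / 0.8752 = 94.83
S₃ = 94.83 × 1.28^0.2416 = 94.83 × 1.061 ≈ 100.7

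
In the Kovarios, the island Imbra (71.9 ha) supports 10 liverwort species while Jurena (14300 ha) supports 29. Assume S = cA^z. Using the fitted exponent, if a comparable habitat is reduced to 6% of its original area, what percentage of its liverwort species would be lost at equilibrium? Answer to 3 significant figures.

43.2%

z = ln(29/10) / ln(14300/71.9) = 1.0647 / 5.2927 = 0.2012
S_new/S_old = (A_new/A_old)^z = 0.06^0.2012 = exp(0.2012 × -2.8134) = 0.5678
Fraction lost = 1 − 0.5678 = 0.4322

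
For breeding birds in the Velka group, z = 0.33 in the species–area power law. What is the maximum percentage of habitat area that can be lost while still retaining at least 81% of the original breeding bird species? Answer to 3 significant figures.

Need (A_new/A_old)^0.33 = 0.81, so A_new/A_old = 0.81^(1/0.33) = 0.81^3.03
ln(A_new/A_old) = ln 0.81 / 0.33 = -0.2107 / 0.33 = -0.6385
A_new/A_old = e^-0.6385 ≈ 0.5281
Fraction that can be lost = 1 − 0.5281 = 0.4719

47.2%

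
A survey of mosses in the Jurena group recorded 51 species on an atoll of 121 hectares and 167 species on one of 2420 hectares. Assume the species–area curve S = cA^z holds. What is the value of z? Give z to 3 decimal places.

0.396

Taking logs: ln S = ln c + z ln A, so z = (ln S₂ − ln S₁)/(ln A₂ − ln A₁).
z = ln(167/51) / ln(2420/121) = ln(3.275) / ln(20) = 1.1862 / 2.9957 = 0.3960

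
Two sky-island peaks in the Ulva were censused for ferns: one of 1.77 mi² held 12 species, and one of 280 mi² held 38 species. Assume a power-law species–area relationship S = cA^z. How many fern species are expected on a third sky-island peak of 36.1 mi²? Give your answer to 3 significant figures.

z = ln(38/12) / ln(280/1.77) = 1.1527 / 5.0638 = 0.2276
c = 12 / 1.77^0.2276 = 12 / 1.139 = 10.54
S₃ = 10.54 × 36.1^0.2276 = 10.54 × 2.262 ≈ 23.84

23.8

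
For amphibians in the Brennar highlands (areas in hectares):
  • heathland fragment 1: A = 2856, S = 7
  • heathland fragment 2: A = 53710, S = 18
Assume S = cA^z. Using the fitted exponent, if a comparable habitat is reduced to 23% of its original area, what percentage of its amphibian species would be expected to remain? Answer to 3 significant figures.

z = ln(18/7) / ln(53710/2856) = 0.9445 / 2.9342 = 0.3219
S_new/S_old = (A_new/A_old)^z = 0.23^0.3219 = exp(0.3219 × -1.4697) = 0.6231

62.3%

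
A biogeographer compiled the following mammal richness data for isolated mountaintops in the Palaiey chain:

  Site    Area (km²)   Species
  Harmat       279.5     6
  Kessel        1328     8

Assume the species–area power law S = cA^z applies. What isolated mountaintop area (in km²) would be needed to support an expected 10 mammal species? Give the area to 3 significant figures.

4450 km²

z = ln(8/6) / ln(1328/279.5) = 0.2877 / 1.5584 = 0.1846
c = 6 / 279.5^0.1846 = 6 / 2.829 = 2.121
A = (10/2.121)^(1/0.1846) ⇒ ln A = ln(4.715)/0.1846 = 8.4002
A = e^8.4002 ≈ 4448 km²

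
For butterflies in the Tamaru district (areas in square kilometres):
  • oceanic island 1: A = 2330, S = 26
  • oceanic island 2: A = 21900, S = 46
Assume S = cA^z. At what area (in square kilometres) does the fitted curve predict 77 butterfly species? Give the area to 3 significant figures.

166000 square kilometres

z = ln(46/26) / ln(21900/2330) = 0.5705 / 2.2406 = 0.2546
c = 26 / 2330^0.2546 = 26 / 7.202 = 3.61
A = (77/3.61)^(1/0.2546) ⇒ ln A = ln(21.33)/0.2546 = 12.0174
A = e^12.0174 ≈ 165607 square kilometres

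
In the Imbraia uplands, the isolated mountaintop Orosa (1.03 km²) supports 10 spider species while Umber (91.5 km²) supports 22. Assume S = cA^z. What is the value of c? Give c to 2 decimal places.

z = ln(S₂/S₁) / ln(A₂/A₁) = ln(22/10) / ln(91.5/1.03) = 0.7885 / 4.4868 = 0.1757
c = S₁ / A₁^z = 10 / 1.03^0.1757 = 10 / 1.005 = 9.948

9.95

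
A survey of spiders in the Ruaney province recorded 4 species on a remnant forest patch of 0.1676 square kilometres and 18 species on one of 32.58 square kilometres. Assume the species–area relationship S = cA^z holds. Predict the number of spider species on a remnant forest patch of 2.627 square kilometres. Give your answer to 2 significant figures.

8.8

z = ln(18/4) / ln(32.58/0.1676) = 1.5041 / 5.2699 = 0.2854
c = 4 / 0.1676^0.2854 = 4 / 0.6006 = 6.66
S₃ = 6.66 × 2.627^0.2854 = 6.66 × 1.317 ≈ 8.774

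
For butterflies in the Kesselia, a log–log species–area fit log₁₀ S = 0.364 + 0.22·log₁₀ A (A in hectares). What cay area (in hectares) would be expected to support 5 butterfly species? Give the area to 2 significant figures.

5 = 2.312 × A^0.22  ⇒  A^0.22 = 5/2.312 = 2.163
ln A = ln(2.163) / 0.22 = 0.7713 / 0.22 = 3.5059
A = e^3.5059 ≈ 33.31 hectares

33 hectares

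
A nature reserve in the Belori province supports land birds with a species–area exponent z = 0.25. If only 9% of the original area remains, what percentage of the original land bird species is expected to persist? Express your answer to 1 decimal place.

54.8%

S_new/S_old = (A_new/A_old)^z = 0.09^0.25
= exp(0.25 × ln 0.09) = exp(0.25 × -2.4079) = exp(-0.6020) ≈ 0.5477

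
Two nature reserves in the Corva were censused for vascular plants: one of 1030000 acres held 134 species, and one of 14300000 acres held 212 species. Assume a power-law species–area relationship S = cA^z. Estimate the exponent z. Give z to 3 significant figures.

Taking logs: ln S = ln c + z ln A, so z = (ln S₂ − ln S₁)/(ln A₂ − ln A₁).
z = ln(212/134) / ln(14300000/1030000) = ln(1.582) / ln(13.88) = 0.4587 / 2.6307 = 0.1744

0.174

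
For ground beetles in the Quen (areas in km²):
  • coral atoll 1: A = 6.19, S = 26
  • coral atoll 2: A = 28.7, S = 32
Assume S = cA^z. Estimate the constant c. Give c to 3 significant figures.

z = ln(S₂/S₁) / ln(A₂/A₁) = ln(32/26) / ln(28.7/6.19) = 0.2076 / 1.5340 = 0.1354
c = S₁ / A₁^z = 26 / 6.19^0.1354 = 26 / 1.28 = 20.31

20.3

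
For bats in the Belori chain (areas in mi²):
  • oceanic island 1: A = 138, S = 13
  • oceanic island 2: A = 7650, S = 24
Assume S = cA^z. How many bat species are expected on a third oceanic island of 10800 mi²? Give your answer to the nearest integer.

25

z = ln(24/13) / ln(7650/138) = 0.6131 / 4.0152 = 0.1527
c = 13 / 138^0.1527 = 13 / 2.122 = 6.126
S₃ = 6.126 × 10800^0.1527 = 6.126 × 4.129 ≈ 25.3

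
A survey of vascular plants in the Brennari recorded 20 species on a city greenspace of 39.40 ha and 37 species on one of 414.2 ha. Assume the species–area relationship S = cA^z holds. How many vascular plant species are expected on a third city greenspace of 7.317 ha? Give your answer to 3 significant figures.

12.9

z = ln(37/20) / ln(414.2/39.4) = 0.6152 / 2.3526 = 0.2615
c = 20 / 39.4^0.2615 = 20 / 2.613 = 7.653
S₃ = 7.653 × 7.317^0.2615 = 7.653 × 1.683 ≈ 12.88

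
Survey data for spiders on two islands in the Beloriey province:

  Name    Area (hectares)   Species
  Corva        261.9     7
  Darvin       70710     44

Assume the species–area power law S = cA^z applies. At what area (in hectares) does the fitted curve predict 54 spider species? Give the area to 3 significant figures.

z = ln(44/7) / ln(70710/261.9) = 1.8383 / 5.5984 = 0.3284
c = 7 / 261.9^0.3284 = 7 / 6.223 = 1.125
A = (54/1.125)^(1/0.3284) ⇒ ln A = ln(48.01)/0.3284 = 11.7900
A = e^11.7900 ≈ 131931 hectares

132000 hectares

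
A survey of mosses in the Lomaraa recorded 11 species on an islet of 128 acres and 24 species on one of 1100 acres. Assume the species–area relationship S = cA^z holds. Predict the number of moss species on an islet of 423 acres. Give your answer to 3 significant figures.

17.0

z = ln(24/11) / ln(1100/128) = 0.7802 / 2.1510 = 0.3627
c = 11 / 128^0.3627 = 11 / 5.811 = 1.893
S₃ = 1.893 × 423^0.3627 = 1.893 × 8.965 ≈ 16.97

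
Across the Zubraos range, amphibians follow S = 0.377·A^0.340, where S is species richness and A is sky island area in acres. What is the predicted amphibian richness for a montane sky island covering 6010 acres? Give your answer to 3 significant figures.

S = 0.377 × 6010^0.34
ln S = ln 0.377 + 0.34 × ln 6010 = -0.9755 + 0.34 × 8.7012 = 1.9829
S = e^1.9829 ≈ 7.264

7.26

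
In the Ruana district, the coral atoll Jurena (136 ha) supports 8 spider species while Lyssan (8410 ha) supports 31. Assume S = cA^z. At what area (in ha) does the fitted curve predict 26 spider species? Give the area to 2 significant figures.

z = ln(31/8) / ln(8410/136) = 1.3545 / 4.1245 = 0.3284
c = 8 / 136^0.3284 = 8 / 5.02 = 1.594
A = (26/1.594)^(1/0.3284) ⇒ ln A = ln(16.31)/0.3284 = 8.5016
A = e^8.5016 ≈ 4923 ha

4900 ha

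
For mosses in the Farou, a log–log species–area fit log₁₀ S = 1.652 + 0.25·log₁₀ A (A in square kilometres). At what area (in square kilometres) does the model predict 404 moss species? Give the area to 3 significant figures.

404 = 44.87 × A^0.25  ⇒  A^0.25 = 404/44.87 = 9.003
ln A = ln(9.003) / 0.25 = 2.1975 / 0.25 = 8.7902
A = e^8.7902 ≈ 6569 square kilometres

6570 square kilometres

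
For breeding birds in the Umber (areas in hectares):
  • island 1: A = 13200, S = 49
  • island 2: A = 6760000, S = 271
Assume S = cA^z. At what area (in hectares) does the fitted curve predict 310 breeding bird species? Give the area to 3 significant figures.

11000000 hectares

z = ln(271/49) / ln(6760000/13200) = 1.7103 / 6.2386 = 0.2741
c = 49 / 13200^0.2741 = 49 / 13.48 = 3.635
A = (310/3.635)^(1/0.2741) ⇒ ln A = ln(85.27)/0.2741 = 16.2170
A = e^16.2170 ≈ 11039297 hectares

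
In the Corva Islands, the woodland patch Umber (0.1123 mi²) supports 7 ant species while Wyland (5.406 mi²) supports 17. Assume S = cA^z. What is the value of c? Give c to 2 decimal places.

z = ln(S₂/S₁) / ln(A₂/A₁) = ln(17/7) / ln(5.406/0.1123) = 0.8873 / 3.8741 = 0.2290
c = S₁ / A₁^z = 7 / 0.1123^0.2290 = 7 / 0.606 = 11.55

11.55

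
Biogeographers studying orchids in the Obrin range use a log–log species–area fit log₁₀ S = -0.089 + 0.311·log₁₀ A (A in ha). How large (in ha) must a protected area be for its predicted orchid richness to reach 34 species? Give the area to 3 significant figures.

34 = 0.8147 × A^0.311  ⇒  A^0.311 = 34/0.8147 = 41.73
ln A = ln(41.73) / 0.311 = 3.7313 / 0.311 = 11.9977
A = e^11.9977 ≈ 162384 ha

162000 ha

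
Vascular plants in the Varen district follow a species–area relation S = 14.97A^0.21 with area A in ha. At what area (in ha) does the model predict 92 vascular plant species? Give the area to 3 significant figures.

92 = 14.97 × A^0.21  ⇒  A^0.21 = 92/14.97 = 6.146
ln A = ln(6.146) / 0.21 = 1.8157 / 0.21 = 8.6464
A = e^8.6464 ≈ 5690 ha

5690 ha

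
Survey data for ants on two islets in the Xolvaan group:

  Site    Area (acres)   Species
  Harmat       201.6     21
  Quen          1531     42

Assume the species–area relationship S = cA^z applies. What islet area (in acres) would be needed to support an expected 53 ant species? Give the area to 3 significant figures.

z = ln(42/21) / ln(1531/201.6) = 0.6931 / 2.0274 = 0.3419
c = 21 / 201.6^0.3419 = 21 / 6.136 = 3.422
A = (53/3.422)^(1/0.3419) ⇒ ln A = ln(15.49)/0.3419 = 8.0141
A = e^8.0141 ≈ 3023 acres

3020 acres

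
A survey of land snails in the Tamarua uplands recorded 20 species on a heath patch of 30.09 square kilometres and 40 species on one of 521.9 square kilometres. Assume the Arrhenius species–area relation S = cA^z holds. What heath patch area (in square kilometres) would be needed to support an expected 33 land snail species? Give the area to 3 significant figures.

z = ln(40/20) / ln(521.9/30.09) = 0.6931 / 2.8533 = 0.2429
c = 20 / 30.09^0.2429 = 20 / 2.286 = 8.747
A = (33/8.747)^(1/0.2429) ⇒ ln A = ln(3.773)/0.2429 = 5.4656
A = e^5.4656 ≈ 236.4 square kilometres

236 square kilometres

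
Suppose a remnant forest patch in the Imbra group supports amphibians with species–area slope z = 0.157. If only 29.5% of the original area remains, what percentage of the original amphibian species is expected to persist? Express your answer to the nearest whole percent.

S_new/S_old = (A_new/A_old)^z = 0.295^0.157
= exp(0.157 × ln 0.295) = exp(0.157 × -1.2208) = exp(-0.1917) ≈ 0.8256

83%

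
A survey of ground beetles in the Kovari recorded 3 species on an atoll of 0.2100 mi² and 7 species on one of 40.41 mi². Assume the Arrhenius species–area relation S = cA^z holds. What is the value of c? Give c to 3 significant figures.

3.86

z = ln(S₂/S₁) / ln(A₂/A₁) = ln(7/3) / ln(40.41/0.21) = 0.8473 / 5.2597 = 0.1611
c = S₁ / A₁^z = 3 / 0.21^0.1611 = 3 / 0.7777 = 3.858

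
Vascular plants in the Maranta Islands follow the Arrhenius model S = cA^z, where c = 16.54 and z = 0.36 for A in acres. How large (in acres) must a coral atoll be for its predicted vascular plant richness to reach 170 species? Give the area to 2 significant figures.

170 = 16.54 × A^0.36  ⇒  A^0.36 = 170/16.54 = 10.28
ln A = ln(10.28) / 0.36 = 2.3300 / 0.36 = 6.4723
A = e^6.4723 ≈ 646.9 acres

650 acres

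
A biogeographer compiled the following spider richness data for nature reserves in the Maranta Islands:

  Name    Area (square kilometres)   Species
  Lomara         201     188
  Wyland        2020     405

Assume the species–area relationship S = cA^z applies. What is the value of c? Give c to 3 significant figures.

32.2

z = ln(S₂/S₁) / ln(A₂/A₁) = ln(405/188) / ln(2020/201) = 0.7674 / 2.3075 = 0.3326
c = S₁ / A₁^z = 188 / 201^0.3326 = 188 / 5.834 = 32.22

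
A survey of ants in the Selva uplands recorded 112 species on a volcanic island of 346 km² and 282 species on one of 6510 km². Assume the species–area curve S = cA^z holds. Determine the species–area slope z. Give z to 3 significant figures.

Taking logs: ln S = ln c + z ln A, so z = (ln S₂ − ln S₁)/(ln A₂ − ln A₁).
z = ln(282/112) / ln(6510/346) = ln(2.518) / ln(18.82) = 0.9234 / 2.9347 = 0.3147

0.315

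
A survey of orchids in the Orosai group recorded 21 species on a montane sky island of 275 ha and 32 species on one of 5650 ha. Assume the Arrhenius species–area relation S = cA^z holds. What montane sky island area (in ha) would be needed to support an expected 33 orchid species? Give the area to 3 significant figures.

z = ln(32/21) / ln(5650/275) = 0.4212 / 3.0226 = 0.1394
c = 21 / 275^0.1394 = 21 / 2.187 = 9.6
A = (33/9.6)^(1/0.1394) ⇒ ln A = ln(3.437)/0.1394 = 8.8602
A = e^8.8602 ≈ 7046 ha

7050 ha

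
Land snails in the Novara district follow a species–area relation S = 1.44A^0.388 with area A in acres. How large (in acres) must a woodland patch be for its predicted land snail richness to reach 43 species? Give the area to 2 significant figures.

43 = 1.44 × A^0.388  ⇒  A^0.388 = 43/1.44 = 29.86
ln A = ln(29.86) / 0.388 = 3.3966 / 0.388 = 8.7540
A = e^8.7540 ≈ 6336 acres

6300 acres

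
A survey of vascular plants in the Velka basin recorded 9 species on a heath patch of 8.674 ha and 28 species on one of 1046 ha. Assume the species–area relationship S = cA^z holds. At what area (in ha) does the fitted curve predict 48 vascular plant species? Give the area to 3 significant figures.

10200 ha

z = ln(28/9) / ln(1046/8.674) = 1.1350 / 4.7924 = 0.2368
c = 9 / 8.674^0.2368 = 9 / 1.668 = 5.396
A = (48/5.396)^(1/0.2368) ⇒ ln A = ln(8.896)/0.2368 = 9.2286
A = e^9.2286 ≈ 10184 ha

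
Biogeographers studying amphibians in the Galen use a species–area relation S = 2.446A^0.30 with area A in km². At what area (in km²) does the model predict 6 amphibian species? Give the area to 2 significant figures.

6 = 2.446 × A^0.3  ⇒  A^0.3 = 6/2.446 = 2.453
ln A = ln(2.453) / 0.3 = 0.8973 / 0.3 = 2.9910
A = e^2.9910 ≈ 19.91 km²

20 km²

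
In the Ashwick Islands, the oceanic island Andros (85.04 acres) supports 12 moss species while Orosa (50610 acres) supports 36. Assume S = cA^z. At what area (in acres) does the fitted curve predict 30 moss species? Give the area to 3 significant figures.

z = ln(36/12) / ln(50610/85.04) = 1.0986 / 6.3888 = 0.1720
c = 12 / 85.04^0.1720 = 12 / 2.147 = 5.589
A = (30/5.589)^(1/0.1720) ⇒ ln A = ln(5.367)/0.1720 = 9.7716
A = e^9.7716 ≈ 17530 acres

17500 acres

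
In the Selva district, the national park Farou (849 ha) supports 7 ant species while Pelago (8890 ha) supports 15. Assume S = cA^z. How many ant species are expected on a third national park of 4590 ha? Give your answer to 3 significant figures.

12.1

z = ln(15/7) / ln(8890/849) = 0.7621 / 2.3486 = 0.3245
c = 7 / 849^0.3245 = 7 / 8.922 = 0.7846
S₃ = 0.7846 × 4590^0.3245 = 0.7846 × 15.43 ≈ 12.1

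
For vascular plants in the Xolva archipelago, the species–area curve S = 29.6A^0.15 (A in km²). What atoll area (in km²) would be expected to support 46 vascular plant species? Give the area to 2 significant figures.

46 = 29.6 × A^0.15  ⇒  A^0.15 = 46/29.6 = 1.554
ln A = ln(1.554) / 0.15 = 0.4409 / 0.15 = 2.9391
A = e^2.9391 ≈ 18.9 km²

19 km²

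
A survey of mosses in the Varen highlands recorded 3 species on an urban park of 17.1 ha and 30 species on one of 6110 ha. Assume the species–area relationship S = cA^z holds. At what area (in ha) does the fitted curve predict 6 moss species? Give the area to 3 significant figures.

z = ln(30/3) / ln(6110/17.1) = 2.3026 / 5.8786 = 0.3917
c = 3 / 17.1^0.3917 = 3 / 3.041 = 0.9867
A = (6/0.9867)^(1/0.3917) ⇒ ln A = ln(6.081)/0.3917 = 4.6087
A = e^4.6087 ≈ 100.4 ha

100 ha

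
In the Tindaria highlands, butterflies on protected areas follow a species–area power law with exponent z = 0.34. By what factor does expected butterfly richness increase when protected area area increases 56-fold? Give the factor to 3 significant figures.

S₂/S₁ = (A₂/A₁)^z = 56^0.34
ln(S₂/S₁) = 0.34 × ln 56 = 0.34 × 4.0254 = 1.3686
S₂/S₁ = e^1.3686 ≈ 3.93

3.93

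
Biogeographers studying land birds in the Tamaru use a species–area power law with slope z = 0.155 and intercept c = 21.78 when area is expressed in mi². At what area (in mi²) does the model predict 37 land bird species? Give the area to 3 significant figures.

30.5 mi²

37 = 21.78 × A^0.155  ⇒  A^0.155 = 37/21.78 = 1.699
ln A = ln(1.699) / 0.155 = 0.5299 / 0.155 = 3.4189
A = e^3.4189 ≈ 30.54 mi²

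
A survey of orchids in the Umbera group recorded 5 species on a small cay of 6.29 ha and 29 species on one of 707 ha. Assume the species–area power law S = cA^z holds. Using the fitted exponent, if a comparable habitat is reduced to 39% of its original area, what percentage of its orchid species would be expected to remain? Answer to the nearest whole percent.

70%

z = ln(29/5) / ln(707/6.29) = 1.7579 / 4.7221 = 0.3723
S_new/S_old = (A_new/A_old)^z = 0.39^0.3723 = exp(0.3723 × -0.9416) = 0.7043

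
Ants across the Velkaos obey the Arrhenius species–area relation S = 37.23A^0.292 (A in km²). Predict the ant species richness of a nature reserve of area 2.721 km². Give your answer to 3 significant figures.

49.9

S = 37.23 × 2.721^0.292
ln S = ln 37.23 + 0.292 × ln 2.721 = 3.6171 + 0.292 × 1.0010 = 3.9094
S = e^3.9094 ≈ 49.87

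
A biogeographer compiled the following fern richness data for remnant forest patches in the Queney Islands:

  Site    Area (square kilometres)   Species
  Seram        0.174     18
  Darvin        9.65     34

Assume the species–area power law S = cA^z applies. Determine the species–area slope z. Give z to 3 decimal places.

0.158

Taking logs: ln S = ln c + z ln A, so z = (ln S₂ − ln S₁)/(ln A₂ − ln A₁).
z = ln(34/18) / ln(9.65/0.174) = ln(1.889) / ln(55.46) = 0.6360 / 4.0157 = 0.1584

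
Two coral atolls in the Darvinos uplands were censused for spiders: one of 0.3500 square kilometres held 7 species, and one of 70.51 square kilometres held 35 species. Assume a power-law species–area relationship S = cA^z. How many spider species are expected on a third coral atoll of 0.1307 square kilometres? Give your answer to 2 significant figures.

5.2

z = ln(35/7) / ln(70.51/0.35) = 1.6094 / 5.3056 = 0.3033
c = 7 / 0.35^0.3033 = 7 / 0.7273 = 9.625
S₃ = 9.625 × 0.1307^0.3033 = 9.625 × 0.5394 ≈ 5.192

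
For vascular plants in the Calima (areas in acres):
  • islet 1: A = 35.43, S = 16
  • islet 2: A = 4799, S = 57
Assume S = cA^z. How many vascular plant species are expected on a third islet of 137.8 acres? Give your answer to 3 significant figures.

22.7

z = ln(57/16) / ln(4799/35.43) = 1.2705 / 4.9086 = 0.2588
c = 16 / 35.43^0.2588 = 16 / 2.518 = 6.355
S₃ = 6.355 × 137.8^0.2588 = 6.355 × 3.578 ≈ 22.74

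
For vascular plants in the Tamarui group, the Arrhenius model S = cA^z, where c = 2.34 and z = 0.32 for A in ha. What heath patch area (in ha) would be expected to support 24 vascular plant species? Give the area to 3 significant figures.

1440 ha

24 = 2.34 × A^0.32  ⇒  A^0.32 = 24/2.34 = 10.26
ln A = ln(10.26) / 0.32 = 2.3279 / 0.32 = 7.2747
A = e^7.2747 ≈ 1443 ha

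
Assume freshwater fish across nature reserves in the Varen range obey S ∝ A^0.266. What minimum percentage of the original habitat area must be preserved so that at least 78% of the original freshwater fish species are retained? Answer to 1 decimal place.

Need (A_new/A_old)^0.266 = 0.78, so A_new/A_old = 0.78^(1/0.266) = 0.78^3.759
ln(A_new/A_old) = ln 0.78 / 0.266 = -0.2485 / 0.266 = -0.9341
A_new/A_old = e^-0.9341 ≈ 0.393

39.3%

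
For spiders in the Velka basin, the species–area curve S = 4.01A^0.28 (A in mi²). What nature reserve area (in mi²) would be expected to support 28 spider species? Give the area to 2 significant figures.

1000 mi²

28 = 4.01 × A^0.28  ⇒  A^0.28 = 28/4.01 = 6.983
ln A = ln(6.983) / 0.28 = 1.9434 / 0.28 = 6.9408
A = e^6.9408 ≈ 1034 mi²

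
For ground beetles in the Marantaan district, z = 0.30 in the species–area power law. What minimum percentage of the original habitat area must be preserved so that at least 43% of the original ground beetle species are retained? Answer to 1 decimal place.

Need (A_new/A_old)^0.3 = 0.43, so A_new/A_old = 0.43^(1/0.3) = 0.43^3.333
ln(A_new/A_old) = ln 0.43 / 0.3 = -0.8440 / 0.3 = -2.8132
A_new/A_old = e^-2.8132 ≈ 0.06001

6.0%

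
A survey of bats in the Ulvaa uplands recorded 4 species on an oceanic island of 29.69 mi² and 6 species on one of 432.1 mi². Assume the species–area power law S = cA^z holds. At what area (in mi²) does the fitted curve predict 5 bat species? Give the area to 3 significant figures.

130 mi²

z = ln(6/4) / ln(432.1/29.69) = 0.4055 / 2.6778 = 0.1514
c = 4 / 29.69^0.1514 = 4 / 1.671 = 2.394
A = (5/2.394)^(1/0.1514) ⇒ ln A = ln(2.089)/0.1514 = 4.8645
A = e^4.8645 ≈ 129.6 mi²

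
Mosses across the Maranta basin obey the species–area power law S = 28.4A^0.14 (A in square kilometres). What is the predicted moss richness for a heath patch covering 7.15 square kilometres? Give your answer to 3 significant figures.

S = 28.4 × 7.15^0.14
ln S = ln 28.4 + 0.14 × ln 7.15 = 3.3464 + 0.14 × 1.9671 = 3.6218
S = e^3.6218 ≈ 37.4

37.4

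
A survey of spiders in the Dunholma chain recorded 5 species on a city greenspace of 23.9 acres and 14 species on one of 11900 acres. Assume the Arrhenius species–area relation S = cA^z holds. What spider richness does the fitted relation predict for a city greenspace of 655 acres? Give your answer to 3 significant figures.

z = ln(14/5) / ln(11900/23.9) = 1.0296 / 6.2104 = 0.1658
c = 5 / 23.9^0.1658 = 5 / 1.692 = 2.954
S₃ = 2.954 × 655^0.1658 = 2.954 × 2.93 ≈ 8.657

8.66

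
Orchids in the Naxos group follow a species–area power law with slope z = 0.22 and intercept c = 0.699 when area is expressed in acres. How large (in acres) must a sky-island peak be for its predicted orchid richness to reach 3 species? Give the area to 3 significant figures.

3 = 0.699 × A^0.22  ⇒  A^0.22 = 3/0.699 = 4.292
ln A = ln(4.292) / 0.22 = 1.4567 / 0.22 = 6.6214
A = e^6.6214 ≈ 751 acres

751 acres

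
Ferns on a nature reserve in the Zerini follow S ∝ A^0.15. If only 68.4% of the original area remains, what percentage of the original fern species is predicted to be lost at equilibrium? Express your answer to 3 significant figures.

S_new/S_old = (A_new/A_old)^z = 0.684^0.15
= exp(0.15 × ln 0.684) = exp(0.15 × -0.3798) = exp(-0.0570) ≈ 0.9446
Fraction lost = 1 − 0.9446 = 0.05538

5.54%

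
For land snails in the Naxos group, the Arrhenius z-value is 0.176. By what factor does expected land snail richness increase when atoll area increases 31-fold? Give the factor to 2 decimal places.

1.83

S₂/S₁ = (A₂/A₁)^z = 31^0.176
ln(S₂/S₁) = 0.176 × ln 31 = 0.176 × 3.4340 = 0.6044
S₂/S₁ = e^0.6044 ≈ 1.83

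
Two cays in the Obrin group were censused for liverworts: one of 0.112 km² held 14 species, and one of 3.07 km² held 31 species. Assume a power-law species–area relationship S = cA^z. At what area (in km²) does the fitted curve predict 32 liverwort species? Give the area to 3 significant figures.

3.50 km²

z = ln(31/14) / ln(3.07/0.112) = 0.7949 / 3.3109 = 0.2401
c = 14 / 0.112^0.2401 = 14 / 0.5912 = 23.68
A = (32/23.68)^(1/0.2401) ⇒ ln A = ln(1.351)/0.2401 = 1.2539
A = e^1.2539 ≈ 3.504 km²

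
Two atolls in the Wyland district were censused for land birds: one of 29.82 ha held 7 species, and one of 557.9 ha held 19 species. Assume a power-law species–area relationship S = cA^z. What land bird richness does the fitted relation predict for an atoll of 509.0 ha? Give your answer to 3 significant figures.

18.4

z = ln(19/7) / ln(557.9/29.82) = 0.9985 / 2.9290 = 0.3409
c = 7 / 29.82^0.3409 = 7 / 3.182 = 2.2
S₃ = 2.2 × 509^0.3409 = 2.2 × 8.37 ≈ 18.42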